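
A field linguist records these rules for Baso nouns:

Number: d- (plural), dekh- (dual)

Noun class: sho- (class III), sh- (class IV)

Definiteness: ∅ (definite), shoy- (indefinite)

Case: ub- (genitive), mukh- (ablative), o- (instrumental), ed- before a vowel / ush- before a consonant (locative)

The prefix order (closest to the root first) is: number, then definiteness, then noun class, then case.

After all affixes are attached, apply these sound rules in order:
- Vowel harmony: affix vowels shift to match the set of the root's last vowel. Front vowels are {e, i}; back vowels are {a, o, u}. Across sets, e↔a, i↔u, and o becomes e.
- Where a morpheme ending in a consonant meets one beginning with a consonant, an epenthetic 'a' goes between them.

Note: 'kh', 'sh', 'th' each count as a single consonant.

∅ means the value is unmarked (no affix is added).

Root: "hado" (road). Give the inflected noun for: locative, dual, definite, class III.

Attach number dual dekh- → dekhhado.
definiteness = definite: zero marking, form stays dekhhado.
Attach noun class class III sho- → shodekhhado.
Attach case locative ush- (before consonant 'sh') → ushshodekhhado.
Apply vowel harmony: ushshodekhhado → ushshodakhhado.
Apply epenthesis: ushshodakhhado → ushashodakhahado.

ushashodakhahado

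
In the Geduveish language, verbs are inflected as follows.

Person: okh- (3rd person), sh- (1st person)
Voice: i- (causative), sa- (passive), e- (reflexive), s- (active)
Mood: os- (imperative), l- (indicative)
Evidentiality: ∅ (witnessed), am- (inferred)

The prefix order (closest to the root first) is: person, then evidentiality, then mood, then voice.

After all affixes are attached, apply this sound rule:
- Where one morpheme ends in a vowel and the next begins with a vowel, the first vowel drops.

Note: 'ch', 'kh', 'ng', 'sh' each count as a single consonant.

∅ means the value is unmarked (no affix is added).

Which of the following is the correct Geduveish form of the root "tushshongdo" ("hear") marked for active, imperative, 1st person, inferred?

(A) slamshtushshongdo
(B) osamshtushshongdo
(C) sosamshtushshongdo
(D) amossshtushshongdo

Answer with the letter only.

Attach person 1st person sh- → shtushshongdo.
Attach evidentiality inferred am- → amshtushshongdo.
Attach mood imperative os- → osamshtushshongdo.
Attach voice active s- → sosamshtushshongdo.
Vowel deletion: no change.
So the correct form is sosamshtushshongdo, option (C).
(A) slamshtushshongdo is wrong: it uses indicative instead of imperative for mood.
(D) amossshtushshongdo is wrong: it has the affixes in the wrong order.
(B) osamshtushshongdo is wrong: it uses causative instead of active for voice.

C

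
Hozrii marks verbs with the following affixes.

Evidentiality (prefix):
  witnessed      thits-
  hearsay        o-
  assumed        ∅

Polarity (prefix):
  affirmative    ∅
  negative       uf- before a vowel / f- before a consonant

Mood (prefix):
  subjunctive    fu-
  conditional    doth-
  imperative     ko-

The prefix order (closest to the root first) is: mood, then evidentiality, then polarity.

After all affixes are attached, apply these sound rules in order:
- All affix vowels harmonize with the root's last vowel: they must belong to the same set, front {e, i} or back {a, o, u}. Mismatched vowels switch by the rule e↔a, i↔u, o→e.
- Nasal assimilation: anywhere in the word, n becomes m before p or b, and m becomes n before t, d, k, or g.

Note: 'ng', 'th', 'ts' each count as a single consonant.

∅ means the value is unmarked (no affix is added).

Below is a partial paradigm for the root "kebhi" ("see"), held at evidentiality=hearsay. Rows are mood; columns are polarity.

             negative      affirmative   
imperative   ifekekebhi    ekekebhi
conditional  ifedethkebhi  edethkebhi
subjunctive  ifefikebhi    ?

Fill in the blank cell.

efikebhi

Attach mood subjunctive fu- → fukebhi.
Attach evidentiality hearsay o- → ofukebhi.
polarity = affirmative: zero marking, form stays ofukebhi.
Apply vowel harmony: ofukebhi → efikebhi.
Nasal assimilation: no change.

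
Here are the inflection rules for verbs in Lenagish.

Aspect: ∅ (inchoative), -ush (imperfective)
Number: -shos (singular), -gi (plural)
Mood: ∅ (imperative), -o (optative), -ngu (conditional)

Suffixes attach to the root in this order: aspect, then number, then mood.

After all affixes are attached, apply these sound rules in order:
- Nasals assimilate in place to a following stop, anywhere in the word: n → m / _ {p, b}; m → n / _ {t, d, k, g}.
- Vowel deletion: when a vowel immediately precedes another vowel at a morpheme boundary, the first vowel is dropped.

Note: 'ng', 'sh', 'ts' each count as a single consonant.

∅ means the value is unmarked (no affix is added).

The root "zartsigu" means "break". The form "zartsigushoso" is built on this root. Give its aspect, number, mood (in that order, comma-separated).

inchoative, singular, optative

Segment: zartsigu-shos-o.
aspect: ∅ → inchoative.
number: -shos → singular.
mood: -o → optative.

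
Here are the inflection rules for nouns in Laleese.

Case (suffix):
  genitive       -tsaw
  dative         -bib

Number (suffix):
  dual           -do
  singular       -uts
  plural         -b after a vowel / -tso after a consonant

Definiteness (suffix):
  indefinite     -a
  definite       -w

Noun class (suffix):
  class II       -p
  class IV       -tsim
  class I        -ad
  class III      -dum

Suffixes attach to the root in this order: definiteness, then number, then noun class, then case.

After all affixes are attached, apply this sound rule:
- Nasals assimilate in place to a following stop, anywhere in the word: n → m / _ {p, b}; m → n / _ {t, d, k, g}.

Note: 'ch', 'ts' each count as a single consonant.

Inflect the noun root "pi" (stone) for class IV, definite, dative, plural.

piwtsotsimbib

Attach definiteness definite -w → piw.
Attach number plural -tso (after consonant 'w') → piwtso.
Attach noun class class IV -tsim → piwtsotsim.
Attach case dative -bib → piwtsotsimbib.
Nasal assimilation: no change.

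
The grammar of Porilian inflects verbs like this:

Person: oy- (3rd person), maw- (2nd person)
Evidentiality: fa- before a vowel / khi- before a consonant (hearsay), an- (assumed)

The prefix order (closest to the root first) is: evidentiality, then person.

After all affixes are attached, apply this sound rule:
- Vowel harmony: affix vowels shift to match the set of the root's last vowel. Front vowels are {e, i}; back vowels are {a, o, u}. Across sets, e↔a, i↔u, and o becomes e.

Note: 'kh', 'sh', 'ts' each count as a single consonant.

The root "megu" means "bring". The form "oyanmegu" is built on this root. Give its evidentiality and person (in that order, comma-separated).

assumed, 3rd person

Segment: oy-an-megu.
evidentiality: an- → assumed.
person: oy- → 3rd person.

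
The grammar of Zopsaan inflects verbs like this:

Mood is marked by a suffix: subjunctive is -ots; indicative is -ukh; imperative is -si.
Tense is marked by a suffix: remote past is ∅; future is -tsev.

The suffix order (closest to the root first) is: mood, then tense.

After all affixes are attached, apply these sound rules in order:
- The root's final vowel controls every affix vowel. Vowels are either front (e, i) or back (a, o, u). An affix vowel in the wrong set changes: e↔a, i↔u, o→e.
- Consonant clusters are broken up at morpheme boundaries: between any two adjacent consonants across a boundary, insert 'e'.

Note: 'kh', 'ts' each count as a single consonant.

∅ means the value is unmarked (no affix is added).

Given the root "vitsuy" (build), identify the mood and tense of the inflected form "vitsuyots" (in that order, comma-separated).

Segment: vitsuy-ots.
mood: -ots → subjunctive.
tense: ∅ → remote past.

subjunctive, remote past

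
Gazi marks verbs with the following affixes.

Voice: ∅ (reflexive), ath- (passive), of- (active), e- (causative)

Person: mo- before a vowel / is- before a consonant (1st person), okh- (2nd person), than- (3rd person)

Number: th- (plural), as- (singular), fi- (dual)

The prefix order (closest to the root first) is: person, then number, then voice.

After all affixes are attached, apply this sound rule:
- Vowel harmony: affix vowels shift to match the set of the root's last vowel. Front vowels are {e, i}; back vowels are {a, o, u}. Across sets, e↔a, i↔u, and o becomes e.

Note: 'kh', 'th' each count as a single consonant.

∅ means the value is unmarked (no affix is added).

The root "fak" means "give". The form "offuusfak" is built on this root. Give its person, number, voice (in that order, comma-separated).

Segment: of-fi-is-fak.
person: mo/is- → 1st person.
number: fi- → dual.
voice: of- → active.

1st person, dual, active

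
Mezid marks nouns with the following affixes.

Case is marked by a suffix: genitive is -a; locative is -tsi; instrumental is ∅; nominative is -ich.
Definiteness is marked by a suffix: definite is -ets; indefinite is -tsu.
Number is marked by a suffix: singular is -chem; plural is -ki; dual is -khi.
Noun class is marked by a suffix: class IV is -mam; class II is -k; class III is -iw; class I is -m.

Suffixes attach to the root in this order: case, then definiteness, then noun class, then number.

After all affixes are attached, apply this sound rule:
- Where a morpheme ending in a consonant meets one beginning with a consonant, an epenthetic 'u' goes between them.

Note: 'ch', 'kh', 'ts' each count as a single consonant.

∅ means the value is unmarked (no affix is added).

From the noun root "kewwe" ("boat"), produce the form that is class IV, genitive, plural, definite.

kewweaetsumamuki

Attach case genitive -a → kewwea.
Attach definiteness definite -ets → kewweaets.
Attach noun class class IV -mam → kewweaetsmam.
Attach number plural -ki → kewweaetsmamki.
Apply epenthesis: kewweaetsmamki → kewweaetsumamuki.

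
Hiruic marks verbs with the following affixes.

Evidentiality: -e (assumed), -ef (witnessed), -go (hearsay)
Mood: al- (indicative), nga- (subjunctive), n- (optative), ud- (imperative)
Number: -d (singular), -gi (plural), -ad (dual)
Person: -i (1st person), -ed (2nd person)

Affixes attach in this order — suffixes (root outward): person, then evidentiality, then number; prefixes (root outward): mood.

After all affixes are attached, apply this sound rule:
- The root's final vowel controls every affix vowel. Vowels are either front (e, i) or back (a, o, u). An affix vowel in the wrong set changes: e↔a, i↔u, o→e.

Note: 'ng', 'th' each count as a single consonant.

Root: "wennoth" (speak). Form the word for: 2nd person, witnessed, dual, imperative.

Attach mood imperative ud- → udwennoth.
Attach person 2nd person -ed → udwennothed.
Attach evidentiality witnessed -ef → udwennothedef.
Attach number dual -ad → udwennothedefad.
Apply vowel harmony: udwennothedefad → udwennothadafad.

udwennothadafad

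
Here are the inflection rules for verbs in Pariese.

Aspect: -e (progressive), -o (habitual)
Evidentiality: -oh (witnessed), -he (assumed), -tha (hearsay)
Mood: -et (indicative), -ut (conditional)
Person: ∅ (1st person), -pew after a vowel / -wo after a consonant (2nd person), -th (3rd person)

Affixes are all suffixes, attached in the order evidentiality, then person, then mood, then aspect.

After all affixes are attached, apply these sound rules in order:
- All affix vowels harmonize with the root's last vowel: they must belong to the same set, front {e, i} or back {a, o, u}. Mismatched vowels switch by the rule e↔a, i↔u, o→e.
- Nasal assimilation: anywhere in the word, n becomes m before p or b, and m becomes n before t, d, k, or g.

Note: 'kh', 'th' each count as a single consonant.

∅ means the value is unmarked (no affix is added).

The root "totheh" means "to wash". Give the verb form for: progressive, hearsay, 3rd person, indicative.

Attach evidentiality hearsay -tha → tothehtha.
Attach person 3rd person -th → tothehthath.
Attach mood indicative -et → tothehthathet.
Attach aspect progressive -e → tothehthathete.
Apply vowel harmony: tothehthathete → tothehthethete.
Nasal assimilation: no change.

tothehthethete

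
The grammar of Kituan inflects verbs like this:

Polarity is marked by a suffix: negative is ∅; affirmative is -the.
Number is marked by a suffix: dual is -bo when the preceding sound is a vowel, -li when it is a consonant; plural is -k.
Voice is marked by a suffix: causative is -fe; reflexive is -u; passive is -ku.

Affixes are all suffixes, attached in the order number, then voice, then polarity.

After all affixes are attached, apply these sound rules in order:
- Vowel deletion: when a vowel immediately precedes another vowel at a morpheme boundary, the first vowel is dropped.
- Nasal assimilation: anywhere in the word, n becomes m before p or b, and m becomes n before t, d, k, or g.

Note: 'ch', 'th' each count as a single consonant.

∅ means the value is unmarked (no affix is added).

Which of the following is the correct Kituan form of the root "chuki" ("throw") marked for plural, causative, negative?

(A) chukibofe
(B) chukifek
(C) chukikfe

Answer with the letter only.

C

Attach number plural -k → chukik.
Attach voice causative -fe → chukikfe.
polarity = negative: zero marking, form stays chukikfe.
Vowel deletion: no change.
Nasal assimilation: no change.
So the correct form is chukikfe, option (C).
(A) chukibofe is wrong: it uses dual instead of plural for number.
(B) chukifek is wrong: it has the affixes in the wrong order.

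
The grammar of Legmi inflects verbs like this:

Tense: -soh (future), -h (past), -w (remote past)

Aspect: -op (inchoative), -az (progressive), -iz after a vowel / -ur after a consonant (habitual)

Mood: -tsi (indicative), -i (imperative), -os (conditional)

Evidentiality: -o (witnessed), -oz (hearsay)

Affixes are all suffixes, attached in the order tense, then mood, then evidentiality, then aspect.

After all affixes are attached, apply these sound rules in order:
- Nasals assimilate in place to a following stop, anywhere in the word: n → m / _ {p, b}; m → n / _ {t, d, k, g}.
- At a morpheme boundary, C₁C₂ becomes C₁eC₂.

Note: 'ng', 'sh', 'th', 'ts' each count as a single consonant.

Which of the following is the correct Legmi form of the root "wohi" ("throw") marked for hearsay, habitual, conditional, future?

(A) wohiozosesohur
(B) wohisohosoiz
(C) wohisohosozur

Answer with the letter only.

Attach tense future -soh → wohisoh.
Attach mood conditional -os → wohisohos.
Attach evidentiality hearsay -oz → wohisohosoz.
Attach aspect habitual -ur (after consonant 'z') → wohisohosozur.
Nasal assimilation: no change.
Epenthesis: no change.
So the correct form is wohisohosozur, option (C).
(B) wohisohosoiz is wrong: it uses witnessed instead of hearsay for evidentiality.
(A) wohiozosesohur is wrong: it has the affixes in the wrong order.

C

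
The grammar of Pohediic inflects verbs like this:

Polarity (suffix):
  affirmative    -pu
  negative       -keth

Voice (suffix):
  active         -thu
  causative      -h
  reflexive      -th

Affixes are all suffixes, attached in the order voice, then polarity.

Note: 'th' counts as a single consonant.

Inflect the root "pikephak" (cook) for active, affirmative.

pikephakthupu

Attach voice active -thu → pikephakthu.
Attach polarity affirmative -pu → pikephakthupu.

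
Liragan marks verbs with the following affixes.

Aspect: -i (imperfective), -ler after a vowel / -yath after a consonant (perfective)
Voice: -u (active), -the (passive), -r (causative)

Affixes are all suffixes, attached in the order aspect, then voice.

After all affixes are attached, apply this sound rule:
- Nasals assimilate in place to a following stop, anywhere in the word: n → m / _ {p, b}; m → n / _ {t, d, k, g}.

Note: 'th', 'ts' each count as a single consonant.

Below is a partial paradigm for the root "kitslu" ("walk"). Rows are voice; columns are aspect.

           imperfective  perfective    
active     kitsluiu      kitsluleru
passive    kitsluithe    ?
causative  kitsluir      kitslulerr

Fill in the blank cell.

Attach aspect perfective -ler (after vowel 'u') → kitsluler.
Attach voice passive -the → kitslulerthe.
Nasal assimilation: no change.

kitslulerthe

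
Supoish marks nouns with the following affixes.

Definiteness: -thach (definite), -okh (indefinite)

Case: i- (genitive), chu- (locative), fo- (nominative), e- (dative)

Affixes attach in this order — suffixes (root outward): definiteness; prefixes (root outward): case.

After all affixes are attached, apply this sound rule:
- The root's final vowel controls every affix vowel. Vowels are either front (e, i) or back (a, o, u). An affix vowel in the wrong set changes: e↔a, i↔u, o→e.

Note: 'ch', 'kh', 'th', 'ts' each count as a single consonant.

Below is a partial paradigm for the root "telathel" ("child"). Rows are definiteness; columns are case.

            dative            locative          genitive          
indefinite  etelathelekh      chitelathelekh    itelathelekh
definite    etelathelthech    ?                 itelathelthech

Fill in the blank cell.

Attach definiteness definite -thach → telathelthach.
Attach case locative chu- → chutelathelthach.
Apply vowel harmony: chutelathelthach → chitelathelthech.

chitelathelthech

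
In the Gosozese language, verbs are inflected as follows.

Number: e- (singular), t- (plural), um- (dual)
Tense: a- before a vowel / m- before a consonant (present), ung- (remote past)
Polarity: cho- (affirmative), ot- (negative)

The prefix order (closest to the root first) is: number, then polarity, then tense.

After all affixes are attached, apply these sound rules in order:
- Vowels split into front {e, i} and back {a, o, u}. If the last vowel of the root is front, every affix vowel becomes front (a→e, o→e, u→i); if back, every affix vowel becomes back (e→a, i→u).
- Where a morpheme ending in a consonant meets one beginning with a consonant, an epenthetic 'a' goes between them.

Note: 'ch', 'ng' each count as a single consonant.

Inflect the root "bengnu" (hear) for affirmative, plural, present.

machotabengnu

Attach number plural t- → tbengnu.
Attach polarity affirmative cho- → chotbengnu.
Attach tense present m- (before consonant 'ch') → mchotbengnu.
Vowel harmony: no change.
Apply epenthesis: mchotbengnu → machotabengnu.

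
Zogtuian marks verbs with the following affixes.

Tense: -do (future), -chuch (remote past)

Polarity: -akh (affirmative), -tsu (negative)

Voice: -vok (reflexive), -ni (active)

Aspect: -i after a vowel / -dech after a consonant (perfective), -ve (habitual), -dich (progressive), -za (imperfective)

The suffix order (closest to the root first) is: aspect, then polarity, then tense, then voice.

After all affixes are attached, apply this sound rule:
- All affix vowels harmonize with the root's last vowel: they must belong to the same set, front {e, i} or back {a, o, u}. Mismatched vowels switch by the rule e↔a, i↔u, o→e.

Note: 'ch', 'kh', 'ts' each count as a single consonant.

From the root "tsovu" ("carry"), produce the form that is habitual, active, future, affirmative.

tsovuvaakhdonu

Attach aspect habitual -ve → tsovuve.
Attach polarity affirmative -akh → tsovuveakh.
Attach tense future -do → tsovuveakhdo.
Attach voice active -ni → tsovuveakhdoni.
Apply vowel harmony: tsovuveakhdoni → tsovuvaakhdonu.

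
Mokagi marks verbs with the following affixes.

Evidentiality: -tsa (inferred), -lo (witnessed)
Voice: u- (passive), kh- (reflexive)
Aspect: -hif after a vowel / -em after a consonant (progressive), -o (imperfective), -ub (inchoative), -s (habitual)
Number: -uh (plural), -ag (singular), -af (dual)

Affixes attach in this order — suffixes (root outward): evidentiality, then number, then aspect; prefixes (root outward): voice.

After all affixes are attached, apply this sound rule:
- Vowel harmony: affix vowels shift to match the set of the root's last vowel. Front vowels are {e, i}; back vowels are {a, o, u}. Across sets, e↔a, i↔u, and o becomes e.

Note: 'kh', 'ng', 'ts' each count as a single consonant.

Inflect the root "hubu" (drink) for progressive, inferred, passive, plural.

Attach evidentiality inferred -tsa → hubutsa.
Attach number plural -uh → hubutsauh.
Attach voice passive u- → uhubutsauh.
Attach aspect progressive -em (after consonant 'h') → uhubutsauhem.
Apply vowel harmony: uhubutsauhem → uhubutsauham.

uhubutsauham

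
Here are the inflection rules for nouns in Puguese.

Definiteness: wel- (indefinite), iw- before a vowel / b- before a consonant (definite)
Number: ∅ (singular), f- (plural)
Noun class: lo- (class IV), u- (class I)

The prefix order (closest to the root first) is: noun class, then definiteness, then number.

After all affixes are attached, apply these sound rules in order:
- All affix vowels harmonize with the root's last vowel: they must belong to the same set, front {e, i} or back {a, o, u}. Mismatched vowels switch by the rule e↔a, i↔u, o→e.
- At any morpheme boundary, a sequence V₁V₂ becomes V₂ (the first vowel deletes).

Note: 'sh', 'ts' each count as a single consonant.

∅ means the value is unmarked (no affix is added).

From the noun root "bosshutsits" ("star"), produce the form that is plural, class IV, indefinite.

fwellebosshutsits

Attach noun class class IV lo- → lobosshutsits.
Attach definiteness indefinite wel- → wellobosshutsits.
Attach number plural f- → fwellobosshutsits.
Apply vowel harmony: fwellobosshutsits → fwellebosshutsits.
Vowel deletion: no change.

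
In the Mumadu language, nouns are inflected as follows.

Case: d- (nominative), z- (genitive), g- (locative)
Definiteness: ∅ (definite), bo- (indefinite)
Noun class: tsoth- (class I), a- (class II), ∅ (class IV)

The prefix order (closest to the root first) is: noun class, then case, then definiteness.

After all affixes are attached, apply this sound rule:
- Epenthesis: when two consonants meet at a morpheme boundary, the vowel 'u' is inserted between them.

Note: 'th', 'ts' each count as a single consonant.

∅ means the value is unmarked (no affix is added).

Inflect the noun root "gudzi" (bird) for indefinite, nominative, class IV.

bodugudzi

noun class = class IV: zero marking, form stays gudzi.
Attach case nominative d- → dgudzi.
Attach definiteness indefinite bo- → bodgudzi.
Apply epenthesis: bodgudzi → bodugudzi.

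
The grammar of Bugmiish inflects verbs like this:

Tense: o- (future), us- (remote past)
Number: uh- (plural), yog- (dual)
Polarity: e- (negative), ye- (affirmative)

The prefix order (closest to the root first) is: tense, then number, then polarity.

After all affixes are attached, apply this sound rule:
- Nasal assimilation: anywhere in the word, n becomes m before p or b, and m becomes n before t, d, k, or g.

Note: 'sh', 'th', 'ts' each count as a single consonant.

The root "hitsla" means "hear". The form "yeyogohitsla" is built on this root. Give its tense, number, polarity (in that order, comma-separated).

future, dual, affirmative

Segment: ye-yog-o-hitsla.
tense: o- → future.
number: yog- → dual.
polarity: ye- → affirmative.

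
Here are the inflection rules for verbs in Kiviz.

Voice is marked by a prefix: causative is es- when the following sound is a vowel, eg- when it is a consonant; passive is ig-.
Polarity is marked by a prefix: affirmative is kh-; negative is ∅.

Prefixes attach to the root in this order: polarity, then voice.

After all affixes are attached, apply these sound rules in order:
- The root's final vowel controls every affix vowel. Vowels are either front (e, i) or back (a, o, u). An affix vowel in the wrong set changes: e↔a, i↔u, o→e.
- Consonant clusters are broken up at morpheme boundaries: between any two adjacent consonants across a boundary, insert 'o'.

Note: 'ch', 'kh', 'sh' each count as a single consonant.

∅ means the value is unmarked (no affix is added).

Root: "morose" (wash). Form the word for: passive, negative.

polarity = negative: zero marking, form stays morose.
Attach voice passive ig- → igmorose.
Vowel harmony: no change.
Apply epenthesis: igmorose → igomorose.

igomorose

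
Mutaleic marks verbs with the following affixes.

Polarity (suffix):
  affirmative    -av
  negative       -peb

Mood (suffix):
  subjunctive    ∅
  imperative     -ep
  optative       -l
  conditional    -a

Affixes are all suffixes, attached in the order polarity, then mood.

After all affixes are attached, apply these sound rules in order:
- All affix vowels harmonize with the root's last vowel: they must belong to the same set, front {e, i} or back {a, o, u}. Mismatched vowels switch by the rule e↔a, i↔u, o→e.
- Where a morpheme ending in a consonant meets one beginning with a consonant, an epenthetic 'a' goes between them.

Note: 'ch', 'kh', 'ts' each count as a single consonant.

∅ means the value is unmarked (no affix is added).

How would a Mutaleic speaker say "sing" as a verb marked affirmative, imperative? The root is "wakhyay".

wakhyayavap

Attach polarity affirmative -av → wakhyayav.
Attach mood imperative -ep → wakhyayavep.
Apply vowel harmony: wakhyayavep → wakhyayavap.
Epenthesis: no change.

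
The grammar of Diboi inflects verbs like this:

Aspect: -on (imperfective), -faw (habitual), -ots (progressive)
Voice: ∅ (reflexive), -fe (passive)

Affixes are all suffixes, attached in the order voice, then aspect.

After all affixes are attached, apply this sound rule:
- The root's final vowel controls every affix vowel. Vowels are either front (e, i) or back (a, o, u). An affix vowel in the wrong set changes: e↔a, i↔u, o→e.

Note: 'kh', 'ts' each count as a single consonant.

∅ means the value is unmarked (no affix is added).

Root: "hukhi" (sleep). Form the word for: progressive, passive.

Attach voice passive -fe → hukhife.
Attach aspect progressive -ots → hukhifeots.
Apply vowel harmony: hukhifeots → hukhifeets.

hukhifeets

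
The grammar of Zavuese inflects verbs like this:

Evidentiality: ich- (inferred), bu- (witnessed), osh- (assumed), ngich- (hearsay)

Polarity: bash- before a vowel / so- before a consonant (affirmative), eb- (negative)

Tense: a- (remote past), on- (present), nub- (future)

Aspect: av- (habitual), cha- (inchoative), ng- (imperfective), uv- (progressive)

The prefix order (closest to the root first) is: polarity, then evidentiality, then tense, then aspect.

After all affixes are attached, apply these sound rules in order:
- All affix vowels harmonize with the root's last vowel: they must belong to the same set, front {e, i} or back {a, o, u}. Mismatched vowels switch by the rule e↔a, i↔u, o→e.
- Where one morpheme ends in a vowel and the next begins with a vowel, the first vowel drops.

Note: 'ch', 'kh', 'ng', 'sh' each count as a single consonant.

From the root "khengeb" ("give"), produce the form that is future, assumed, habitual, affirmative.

Attach polarity affirmative so- (before consonant 'kh') → sokhengeb.
Attach evidentiality assumed osh- → oshsokhengeb.
Attach tense future nub- → nuboshsokhengeb.
Attach aspect habitual av- → avnuboshsokhengeb.
Apply vowel harmony: avnuboshsokhengeb → evnibeshsekhengeb.
Vowel deletion: no change.

evnibeshsekhengeb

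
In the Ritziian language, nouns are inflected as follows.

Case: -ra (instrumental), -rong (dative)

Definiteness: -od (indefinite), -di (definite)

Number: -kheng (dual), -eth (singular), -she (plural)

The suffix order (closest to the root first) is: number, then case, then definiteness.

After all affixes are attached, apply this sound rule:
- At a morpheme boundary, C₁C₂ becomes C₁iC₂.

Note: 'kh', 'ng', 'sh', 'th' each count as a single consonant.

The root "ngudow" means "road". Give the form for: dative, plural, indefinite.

Attach number plural -she → ngudowshe.
Attach case dative -rong → ngudowsherong.
Attach definiteness indefinite -od → ngudowsherongod.
Apply epenthesis: ngudowsherongod → ngudowisherongod.

ngudowisherongod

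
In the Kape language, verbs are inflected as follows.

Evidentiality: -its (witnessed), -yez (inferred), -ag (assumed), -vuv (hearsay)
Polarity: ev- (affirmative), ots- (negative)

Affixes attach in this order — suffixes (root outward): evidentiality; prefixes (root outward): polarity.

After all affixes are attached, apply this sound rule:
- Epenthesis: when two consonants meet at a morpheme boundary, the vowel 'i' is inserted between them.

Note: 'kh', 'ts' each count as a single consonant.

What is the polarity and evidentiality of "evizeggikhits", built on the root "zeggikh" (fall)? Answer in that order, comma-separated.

Segment: ev-zeggikh-its.
polarity: ev- → affirmative.
evidentiality: -its → witnessed.

affirmative, witnessed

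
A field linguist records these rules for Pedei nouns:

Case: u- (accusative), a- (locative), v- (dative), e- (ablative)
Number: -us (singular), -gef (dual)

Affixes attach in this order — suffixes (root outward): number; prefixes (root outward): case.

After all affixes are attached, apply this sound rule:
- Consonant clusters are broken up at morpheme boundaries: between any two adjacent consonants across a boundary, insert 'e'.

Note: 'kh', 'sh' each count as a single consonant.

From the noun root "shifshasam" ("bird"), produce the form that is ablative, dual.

eshifshasamegef

Attach case ablative e- → eshifshasam.
Attach number dual -gef → eshifshasamgef.
Apply epenthesis: eshifshasamgef → eshifshasamegef.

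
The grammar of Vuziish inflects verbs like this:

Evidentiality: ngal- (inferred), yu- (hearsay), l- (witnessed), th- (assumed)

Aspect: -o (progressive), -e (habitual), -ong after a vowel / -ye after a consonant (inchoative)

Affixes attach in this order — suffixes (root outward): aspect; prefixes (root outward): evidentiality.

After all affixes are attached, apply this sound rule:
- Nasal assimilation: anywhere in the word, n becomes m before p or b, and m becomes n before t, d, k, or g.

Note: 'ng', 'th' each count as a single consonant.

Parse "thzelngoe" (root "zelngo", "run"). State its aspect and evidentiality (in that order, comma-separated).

habitual, assumed

Segment: th-zelngo-e.
aspect: -e → habitual.
evidentiality: th- → assumed.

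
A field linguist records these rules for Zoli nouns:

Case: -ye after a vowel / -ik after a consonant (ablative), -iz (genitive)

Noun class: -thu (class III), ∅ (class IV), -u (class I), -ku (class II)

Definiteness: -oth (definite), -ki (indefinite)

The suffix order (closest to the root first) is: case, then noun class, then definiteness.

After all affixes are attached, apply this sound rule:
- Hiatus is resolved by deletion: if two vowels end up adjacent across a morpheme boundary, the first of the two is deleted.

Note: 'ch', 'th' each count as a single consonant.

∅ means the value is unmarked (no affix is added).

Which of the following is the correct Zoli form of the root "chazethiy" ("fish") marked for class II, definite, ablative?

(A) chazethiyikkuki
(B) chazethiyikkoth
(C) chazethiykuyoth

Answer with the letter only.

Attach case ablative -ik (after consonant 'y') → chazethiyik.
Attach noun class class II -ku → chazethiyikku.
Attach definiteness definite -oth → chazethiyikkuoth.
Apply vowel deletion: chazethiyikkuoth → chazethiyikkoth.
So the correct form is chazethiyikkoth, option (B).
(C) chazethiykuyoth is wrong: it has the affixes in the wrong order.
(A) chazethiyikkuki is wrong: it uses indefinite instead of definite for definiteness.

B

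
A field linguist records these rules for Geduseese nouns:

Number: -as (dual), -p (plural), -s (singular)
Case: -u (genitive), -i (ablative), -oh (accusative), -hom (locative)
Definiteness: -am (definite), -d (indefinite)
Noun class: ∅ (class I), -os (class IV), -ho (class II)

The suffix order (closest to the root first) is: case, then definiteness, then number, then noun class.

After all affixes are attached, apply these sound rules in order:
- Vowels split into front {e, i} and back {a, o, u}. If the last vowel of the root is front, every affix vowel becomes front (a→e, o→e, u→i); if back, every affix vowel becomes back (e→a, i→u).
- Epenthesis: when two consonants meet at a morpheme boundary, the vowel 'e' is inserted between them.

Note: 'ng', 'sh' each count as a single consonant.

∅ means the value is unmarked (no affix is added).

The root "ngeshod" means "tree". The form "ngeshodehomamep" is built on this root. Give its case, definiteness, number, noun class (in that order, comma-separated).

Segment: ngeshod-hom-am-p.
case: -hom → locative.
definiteness: -am → definite.
number: -p → plural.
noun class: ∅ → class I.

locative, definite, plural, class I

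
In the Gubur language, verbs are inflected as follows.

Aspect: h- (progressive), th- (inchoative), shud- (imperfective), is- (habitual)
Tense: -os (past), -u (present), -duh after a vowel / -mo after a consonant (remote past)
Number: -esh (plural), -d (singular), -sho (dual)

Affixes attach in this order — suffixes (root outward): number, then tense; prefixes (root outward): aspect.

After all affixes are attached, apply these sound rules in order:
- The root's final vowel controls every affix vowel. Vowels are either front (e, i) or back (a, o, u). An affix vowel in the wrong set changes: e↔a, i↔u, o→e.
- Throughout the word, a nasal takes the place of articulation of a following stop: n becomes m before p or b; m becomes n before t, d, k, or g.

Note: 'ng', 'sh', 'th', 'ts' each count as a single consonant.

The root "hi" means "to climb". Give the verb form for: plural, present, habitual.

Attach number plural -esh → hiesh.
Attach aspect habitual is- → ishiesh.
Attach tense present -u → ishieshu.
Apply vowel harmony: ishieshu → ishieshi.
Nasal assimilation: no change.

ishieshi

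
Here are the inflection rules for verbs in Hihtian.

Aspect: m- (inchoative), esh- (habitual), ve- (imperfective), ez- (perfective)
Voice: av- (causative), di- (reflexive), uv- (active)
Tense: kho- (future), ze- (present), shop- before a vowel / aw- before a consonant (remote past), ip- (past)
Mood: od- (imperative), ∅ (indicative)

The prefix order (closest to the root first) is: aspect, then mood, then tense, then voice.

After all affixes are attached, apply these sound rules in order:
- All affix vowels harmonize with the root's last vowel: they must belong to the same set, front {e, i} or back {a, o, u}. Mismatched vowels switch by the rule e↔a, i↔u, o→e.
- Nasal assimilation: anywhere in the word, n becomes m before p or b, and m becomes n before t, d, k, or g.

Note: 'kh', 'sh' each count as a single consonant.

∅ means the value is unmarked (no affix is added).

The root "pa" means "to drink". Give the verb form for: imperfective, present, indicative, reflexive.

Attach aspect imperfective ve- → vepa.
mood = indicative: zero marking, form stays vepa.
Attach tense present ze- → zevepa.
Attach voice reflexive di- → dizevepa.
Apply vowel harmony: dizevepa → duzavapa.
Nasal assimilation: no change.

duzavapa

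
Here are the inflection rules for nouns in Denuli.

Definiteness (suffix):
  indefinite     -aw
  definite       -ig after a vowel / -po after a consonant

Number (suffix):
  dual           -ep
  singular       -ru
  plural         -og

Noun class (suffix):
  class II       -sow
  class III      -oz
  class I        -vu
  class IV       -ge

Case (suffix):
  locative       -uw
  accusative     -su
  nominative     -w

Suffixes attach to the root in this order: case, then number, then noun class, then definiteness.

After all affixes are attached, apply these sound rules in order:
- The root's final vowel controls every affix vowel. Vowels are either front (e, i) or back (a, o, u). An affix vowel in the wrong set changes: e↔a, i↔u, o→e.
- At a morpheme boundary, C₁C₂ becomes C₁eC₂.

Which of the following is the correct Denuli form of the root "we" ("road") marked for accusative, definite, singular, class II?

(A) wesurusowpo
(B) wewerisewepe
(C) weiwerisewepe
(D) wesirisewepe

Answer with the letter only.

Attach case accusative -su → wesu.
Attach number singular -ru → wesuru.
Attach noun class class II -sow → wesurusow.
Attach definiteness definite -po (after consonant 'w') → wesurusowpo.
Apply vowel harmony: wesurusowpo → wesirisewpe.
Apply epenthesis: wesirisewpe → wesirisewepe.
So the correct form is wesirisewepe, option (D).
(C) weiwerisewepe is wrong: it uses locative instead of accusative for case.
(B) wewerisewepe is wrong: it uses nominative instead of accusative for case.
(A) wesurusowpo is wrong: it fails to apply the sound rule(s).

D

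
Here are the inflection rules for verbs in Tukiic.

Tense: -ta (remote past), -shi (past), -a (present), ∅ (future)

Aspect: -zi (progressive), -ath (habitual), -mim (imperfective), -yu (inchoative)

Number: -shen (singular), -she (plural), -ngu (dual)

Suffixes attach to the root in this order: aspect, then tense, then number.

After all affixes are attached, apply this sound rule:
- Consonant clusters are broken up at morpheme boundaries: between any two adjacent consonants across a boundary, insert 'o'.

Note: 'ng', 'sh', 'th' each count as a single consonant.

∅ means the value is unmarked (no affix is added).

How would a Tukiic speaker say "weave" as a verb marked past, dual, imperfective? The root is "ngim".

ngimomimoshingu

Attach aspect imperfective -mim → ngimmim.
Attach tense past -shi → ngimmimshi.
Attach number dual -ngu → ngimmimshingu.
Apply epenthesis: ngimmimshingu → ngimomimoshingu.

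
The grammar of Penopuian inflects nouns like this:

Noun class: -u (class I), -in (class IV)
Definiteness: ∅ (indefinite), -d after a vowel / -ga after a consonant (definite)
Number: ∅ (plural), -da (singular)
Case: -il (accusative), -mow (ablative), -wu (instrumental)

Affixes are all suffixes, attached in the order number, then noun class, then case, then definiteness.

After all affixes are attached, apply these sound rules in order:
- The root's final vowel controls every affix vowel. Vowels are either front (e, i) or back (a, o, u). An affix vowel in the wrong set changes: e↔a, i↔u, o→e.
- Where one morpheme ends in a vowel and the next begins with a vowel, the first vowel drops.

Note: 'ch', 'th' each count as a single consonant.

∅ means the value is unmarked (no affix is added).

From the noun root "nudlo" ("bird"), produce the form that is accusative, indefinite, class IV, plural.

nudlunul

number = plural: zero marking, form stays nudlo.
Attach noun class class IV -in → nudloin.
Attach case accusative -il → nudloinil.
definiteness = indefinite: zero marking, form stays nudloinil.
Apply vowel harmony: nudloinil → nudlounul.
Apply vowel deletion: nudlounul → nudlunul.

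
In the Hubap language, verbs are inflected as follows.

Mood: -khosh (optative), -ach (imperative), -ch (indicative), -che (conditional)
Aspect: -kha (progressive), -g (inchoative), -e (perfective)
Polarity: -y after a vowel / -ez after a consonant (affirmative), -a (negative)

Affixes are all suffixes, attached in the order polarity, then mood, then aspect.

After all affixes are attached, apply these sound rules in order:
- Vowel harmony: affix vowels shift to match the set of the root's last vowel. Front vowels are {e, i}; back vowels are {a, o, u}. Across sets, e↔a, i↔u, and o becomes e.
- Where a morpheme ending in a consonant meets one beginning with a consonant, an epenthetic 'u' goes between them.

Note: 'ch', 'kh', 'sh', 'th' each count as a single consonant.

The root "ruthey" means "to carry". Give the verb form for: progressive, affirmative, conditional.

rutheyezuchekhe

Attach polarity affirmative -ez (after consonant 'y') → rutheyez.
Attach mood conditional -che → rutheyezche.
Attach aspect progressive -kha → rutheyezchekha.
Apply vowel harmony: rutheyezchekha → rutheyezchekhe.
Apply epenthesis: rutheyezchekhe → rutheyezuchekhe.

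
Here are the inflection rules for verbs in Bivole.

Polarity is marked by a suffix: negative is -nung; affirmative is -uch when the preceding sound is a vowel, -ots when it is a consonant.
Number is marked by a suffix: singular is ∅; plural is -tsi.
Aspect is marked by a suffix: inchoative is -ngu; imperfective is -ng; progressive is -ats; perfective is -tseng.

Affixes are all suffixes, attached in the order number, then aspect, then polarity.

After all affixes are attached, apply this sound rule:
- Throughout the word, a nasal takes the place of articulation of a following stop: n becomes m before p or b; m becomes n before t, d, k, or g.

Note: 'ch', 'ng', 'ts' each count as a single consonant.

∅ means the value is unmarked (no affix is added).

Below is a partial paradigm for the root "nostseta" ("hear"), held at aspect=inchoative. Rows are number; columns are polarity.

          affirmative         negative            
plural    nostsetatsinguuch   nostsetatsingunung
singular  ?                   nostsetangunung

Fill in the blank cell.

nostsetanguuch

number = singular: zero marking, form stays nostseta.
Attach aspect inchoative -ngu → nostsetangu.
Attach polarity affirmative -uch (after vowel 'u') → nostsetanguuch.
Nasal assimilation: no change.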